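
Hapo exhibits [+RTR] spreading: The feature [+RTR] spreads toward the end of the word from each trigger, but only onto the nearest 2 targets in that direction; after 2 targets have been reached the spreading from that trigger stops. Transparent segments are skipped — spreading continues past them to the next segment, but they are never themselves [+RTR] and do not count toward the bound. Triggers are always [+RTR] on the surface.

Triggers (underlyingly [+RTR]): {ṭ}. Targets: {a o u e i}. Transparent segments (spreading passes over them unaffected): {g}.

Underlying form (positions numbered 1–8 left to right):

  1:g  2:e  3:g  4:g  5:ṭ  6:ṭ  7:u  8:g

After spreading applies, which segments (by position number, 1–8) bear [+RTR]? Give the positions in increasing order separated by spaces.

5 6 7

From /ṭ/ at 5 rightward: 6 /ṭ/ is itself a trigger — this domain ends here.
From /ṭ/ at 6 rightward: 7 /u/ → [+RTR]; 8 /g/ transparent; word edge.
Target with no active source: position 2 stays [-emphatic].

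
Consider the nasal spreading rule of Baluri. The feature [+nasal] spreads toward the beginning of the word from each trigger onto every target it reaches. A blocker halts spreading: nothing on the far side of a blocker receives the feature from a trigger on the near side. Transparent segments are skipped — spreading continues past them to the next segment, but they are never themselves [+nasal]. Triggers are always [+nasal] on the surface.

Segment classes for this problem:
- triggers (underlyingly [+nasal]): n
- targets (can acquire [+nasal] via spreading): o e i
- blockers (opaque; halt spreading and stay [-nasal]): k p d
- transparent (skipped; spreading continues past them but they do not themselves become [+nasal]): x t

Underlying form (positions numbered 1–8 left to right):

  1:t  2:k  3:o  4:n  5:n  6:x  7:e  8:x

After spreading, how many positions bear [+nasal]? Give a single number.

From /n/ at 4 leftward: 3 /o/ → [+nasal]; 2 /k/ blocks.
From /n/ at 5 leftward: 4 /n/ is itself a trigger — this domain ends here.
Target with no active source: position 7 stays [-nasal].
[+nasal] positions on the surface: 3 4 5.

3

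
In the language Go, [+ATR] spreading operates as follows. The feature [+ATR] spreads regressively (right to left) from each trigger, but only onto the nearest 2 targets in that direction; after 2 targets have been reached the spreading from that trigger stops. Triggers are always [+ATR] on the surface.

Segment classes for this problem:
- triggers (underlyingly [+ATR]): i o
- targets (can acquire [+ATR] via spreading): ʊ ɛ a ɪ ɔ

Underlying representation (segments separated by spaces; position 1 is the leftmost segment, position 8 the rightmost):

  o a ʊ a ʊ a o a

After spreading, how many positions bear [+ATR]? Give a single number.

From /o/ at 1 leftward: word edge.
From /o/ at 7 leftward: 6 /a/ → [+ATR]; 5 /ʊ/ → [+ATR]; bound reached.
Targets with no active source: positions 2 3 4 8 stay [-ATR].
[+ATR] positions on the surface: 1 5 6 7.

4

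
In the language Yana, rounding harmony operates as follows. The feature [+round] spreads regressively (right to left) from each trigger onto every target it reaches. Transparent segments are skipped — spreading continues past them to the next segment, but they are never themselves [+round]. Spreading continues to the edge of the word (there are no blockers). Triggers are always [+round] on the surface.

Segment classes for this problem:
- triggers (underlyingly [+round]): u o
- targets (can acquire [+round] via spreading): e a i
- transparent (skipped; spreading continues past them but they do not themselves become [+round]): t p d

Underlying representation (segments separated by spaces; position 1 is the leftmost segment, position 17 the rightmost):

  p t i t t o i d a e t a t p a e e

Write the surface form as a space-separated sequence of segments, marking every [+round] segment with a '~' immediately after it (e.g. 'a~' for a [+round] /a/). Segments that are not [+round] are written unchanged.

p t i~ t t o~ i d a e t a t p a e e

From /o/ at 6 leftward: 5 /t/ transparent; 4 /t/ transparent; 3 /i/ → [+round]; 2 /t/ transparent; 1 /p/ transparent; word edge.
Targets with no active source: positions 7 9 10 12 15 16 17 stay [-round].
[+round] positions on the surface: 3 6.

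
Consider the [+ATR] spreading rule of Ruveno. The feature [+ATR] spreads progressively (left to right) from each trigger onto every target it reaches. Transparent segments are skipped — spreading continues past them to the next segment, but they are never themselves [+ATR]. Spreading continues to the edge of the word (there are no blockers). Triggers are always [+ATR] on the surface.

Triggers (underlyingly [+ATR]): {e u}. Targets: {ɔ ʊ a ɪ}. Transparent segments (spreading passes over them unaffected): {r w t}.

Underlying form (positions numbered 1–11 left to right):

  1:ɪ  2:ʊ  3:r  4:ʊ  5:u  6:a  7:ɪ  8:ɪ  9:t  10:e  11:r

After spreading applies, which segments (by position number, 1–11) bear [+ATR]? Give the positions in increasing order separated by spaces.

From /u/ at 5 rightward: 6 /a/ → [+ATR]; 7 /ɪ/ → [+ATR]; 8 /ɪ/ → [+ATR]; 9 /t/ transparent; 10 /e/ is itself a trigger — this domain ends here.
From /e/ at 10 rightward: 11 /r/ transparent; word edge.
Targets with no active source: positions 1 2 4 stay [-ATR].

5 6 7 8 10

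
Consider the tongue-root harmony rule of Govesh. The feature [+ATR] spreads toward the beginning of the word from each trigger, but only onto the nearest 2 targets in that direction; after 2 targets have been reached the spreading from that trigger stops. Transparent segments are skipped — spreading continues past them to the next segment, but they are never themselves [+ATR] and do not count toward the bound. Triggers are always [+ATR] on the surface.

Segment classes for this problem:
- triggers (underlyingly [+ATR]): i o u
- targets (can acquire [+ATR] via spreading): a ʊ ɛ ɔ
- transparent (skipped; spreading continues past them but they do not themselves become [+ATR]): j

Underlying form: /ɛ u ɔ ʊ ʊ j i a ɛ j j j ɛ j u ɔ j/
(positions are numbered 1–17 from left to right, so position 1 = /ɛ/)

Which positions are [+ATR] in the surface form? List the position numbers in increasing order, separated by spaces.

1 2 4 5 7 9 13 15

From /u/ at 2 leftward: 1 /ɛ/ → [+ATR]; word edge.
From /i/ at 7 leftward: 6 /j/ transparent; 5 /ʊ/ → [+ATR]; 4 /ʊ/ → [+ATR]; bound reached.
From /u/ at 15 leftward: 14 /j/ transparent; 13 /ɛ/ → [+ATR]; 12 /j/ transparent; 11 /j/ transparent; 10 /j/ transparent; 9 /ɛ/ → [+ATR]; bound reached.
Targets with no active source: positions 3 8 16 stay [-ATR].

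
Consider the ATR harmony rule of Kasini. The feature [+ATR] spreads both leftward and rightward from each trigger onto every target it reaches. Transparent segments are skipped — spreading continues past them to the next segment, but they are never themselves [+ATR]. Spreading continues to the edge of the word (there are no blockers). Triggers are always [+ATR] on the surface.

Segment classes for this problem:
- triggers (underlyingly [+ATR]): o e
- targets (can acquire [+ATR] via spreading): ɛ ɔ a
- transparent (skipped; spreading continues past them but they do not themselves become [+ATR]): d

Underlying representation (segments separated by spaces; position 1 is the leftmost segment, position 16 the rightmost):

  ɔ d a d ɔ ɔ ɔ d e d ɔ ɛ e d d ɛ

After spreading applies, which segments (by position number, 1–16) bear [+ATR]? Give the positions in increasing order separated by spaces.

1 3 5 6 7 9 11 12 13 16

From /e/ at 9 rightward: 10 /d/ transparent; 11 /ɔ/ → [+ATR]; 12 /ɛ/ → [+ATR]; 13 /e/ is itself a trigger — this domain ends here.
From /e/ at 9 leftward: 8 /d/ transparent; 7 /ɔ/ → [+ATR]; 6 /ɔ/ → [+ATR]; 5 /ɔ/ → [+ATR]; 4 /d/ transparent; 3 /a/ → [+ATR]; 2 /d/ transparent; 1 /ɔ/ → [+ATR]; word edge.
From /e/ at 13 rightward: 14 /d/ transparent; 15 /d/ transparent; 16 /ɛ/ → [+ATR]; word edge.
From /e/ at 13 leftward: 12 /ɛ/ → [+ATR]; 11 /ɔ/ → [+ATR]; 10 /d/ transparent; 9 /e/ is itself a trigger — this domain ends here.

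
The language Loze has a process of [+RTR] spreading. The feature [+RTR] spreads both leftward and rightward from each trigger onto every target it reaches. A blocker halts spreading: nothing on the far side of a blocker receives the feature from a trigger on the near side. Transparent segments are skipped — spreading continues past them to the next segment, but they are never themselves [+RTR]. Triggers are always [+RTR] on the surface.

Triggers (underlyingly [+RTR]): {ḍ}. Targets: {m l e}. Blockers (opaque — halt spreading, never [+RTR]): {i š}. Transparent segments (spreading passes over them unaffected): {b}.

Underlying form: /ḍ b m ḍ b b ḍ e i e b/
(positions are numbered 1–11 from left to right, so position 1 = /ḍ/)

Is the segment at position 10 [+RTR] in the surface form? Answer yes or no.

no

From /ḍ/ at 1 rightward: 2 /b/ transparent; 3 /m/ → [+RTR]; 4 /ḍ/ is itself a trigger — this domain ends here.
From /ḍ/ at 1 leftward: word edge.
From /ḍ/ at 4 rightward: 5 /b/ transparent; 6 /b/ transparent; 7 /ḍ/ is itself a trigger — this domain ends here.
From /ḍ/ at 4 leftward: 3 /m/ → [+RTR]; 2 /b/ transparent; 1 /ḍ/ is itself a trigger — this domain ends here.
From /ḍ/ at 7 rightward: 8 /e/ → [+RTR]; 9 /i/ blocks.
From /ḍ/ at 7 leftward: 6 /b/ transparent; 5 /b/ transparent; 4 /ḍ/ is itself a trigger — this domain ends here.
Target with no active source: position 10 stays [-emphatic].
[+RTR] positions on the surface: 1 3 4 7 8.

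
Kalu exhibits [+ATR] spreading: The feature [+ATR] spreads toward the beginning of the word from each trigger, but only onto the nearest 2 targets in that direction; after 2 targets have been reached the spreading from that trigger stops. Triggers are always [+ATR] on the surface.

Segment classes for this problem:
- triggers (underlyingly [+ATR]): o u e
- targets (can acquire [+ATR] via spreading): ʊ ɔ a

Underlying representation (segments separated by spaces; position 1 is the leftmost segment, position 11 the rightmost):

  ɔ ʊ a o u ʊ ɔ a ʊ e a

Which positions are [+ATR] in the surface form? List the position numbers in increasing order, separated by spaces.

2 3 4 5 8 9 10

From /o/ at 4 leftward: 3 /a/ → [+ATR]; 2 /ʊ/ → [+ATR]; bound reached.
From /u/ at 5 leftward: 4 /o/ is itself a trigger — this domain ends here.
From /e/ at 10 leftward: 9 /ʊ/ → [+ATR]; 8 /a/ → [+ATR]; bound reached.
Targets with no active source: positions 1 6 7 11 stay [-ATR].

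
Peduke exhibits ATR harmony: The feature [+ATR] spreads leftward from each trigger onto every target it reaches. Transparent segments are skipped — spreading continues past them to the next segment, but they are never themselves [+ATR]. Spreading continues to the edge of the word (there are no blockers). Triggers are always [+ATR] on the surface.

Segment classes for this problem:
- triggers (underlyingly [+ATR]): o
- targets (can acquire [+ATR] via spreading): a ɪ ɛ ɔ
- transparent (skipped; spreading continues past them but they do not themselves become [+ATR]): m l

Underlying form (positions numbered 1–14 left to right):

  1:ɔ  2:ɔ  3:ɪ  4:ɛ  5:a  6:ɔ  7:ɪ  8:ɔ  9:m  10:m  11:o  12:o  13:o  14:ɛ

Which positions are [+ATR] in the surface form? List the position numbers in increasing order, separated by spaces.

1 2 3 4 5 6 7 8 11 12 13

From /o/ at 11 leftward: 10 /m/ transparent; 9 /m/ transparent; 8 /ɔ/ → [+ATR]; 7 /ɪ/ → [+ATR]; 6 /ɔ/ → [+ATR]; 5 /a/ → [+ATR]; 4 /ɛ/ → [+ATR]; 3 /ɪ/ → [+ATR]; 2 /ɔ/ → [+ATR]; 1 /ɔ/ → [+ATR]; word edge.
From /o/ at 12 leftward: 11 /o/ is itself a trigger — this domain ends here.
From /o/ at 13 leftward: 12 /o/ is itself a trigger — this domain ends here.
Target with no active source: position 14 stays [-ATR].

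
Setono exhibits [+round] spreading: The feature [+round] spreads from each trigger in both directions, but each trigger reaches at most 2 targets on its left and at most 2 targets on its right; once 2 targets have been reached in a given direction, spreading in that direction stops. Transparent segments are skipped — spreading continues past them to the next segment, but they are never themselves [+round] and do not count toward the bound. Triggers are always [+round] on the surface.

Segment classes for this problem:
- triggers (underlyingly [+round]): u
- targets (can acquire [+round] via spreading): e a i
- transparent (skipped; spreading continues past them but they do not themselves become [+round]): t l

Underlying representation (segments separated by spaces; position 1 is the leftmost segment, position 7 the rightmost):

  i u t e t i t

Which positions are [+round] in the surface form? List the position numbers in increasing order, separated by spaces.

From /u/ at 2 rightward: 3 /t/ transparent; 4 /e/ → [+round]; 5 /t/ transparent; 6 /i/ → [+round]; bound reached.
From /u/ at 2 leftward: 1 /i/ → [+round]; word edge.

1 2 4 6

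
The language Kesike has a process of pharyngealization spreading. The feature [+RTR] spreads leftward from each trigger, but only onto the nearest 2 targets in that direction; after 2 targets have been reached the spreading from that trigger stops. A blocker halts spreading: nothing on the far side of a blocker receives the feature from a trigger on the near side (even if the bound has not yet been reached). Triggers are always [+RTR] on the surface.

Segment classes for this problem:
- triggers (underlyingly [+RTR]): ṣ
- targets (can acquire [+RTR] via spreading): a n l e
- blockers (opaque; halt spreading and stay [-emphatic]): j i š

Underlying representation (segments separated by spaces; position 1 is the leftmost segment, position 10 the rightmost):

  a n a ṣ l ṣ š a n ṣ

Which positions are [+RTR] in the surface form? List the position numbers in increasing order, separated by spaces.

2 3 4 5 6 8 9 10

From /ṣ/ at 4 leftward: 3 /a/ → [+RTR]; 2 /n/ → [+RTR]; bound reached.
From /ṣ/ at 6 leftward: 5 /l/ → [+RTR]; 4 /ṣ/ is itself a trigger — this domain ends here.
From /ṣ/ at 10 leftward: 9 /n/ → [+RTR]; 8 /a/ → [+RTR]; bound reached.
Target with no active source: position 1 stays [-emphatic].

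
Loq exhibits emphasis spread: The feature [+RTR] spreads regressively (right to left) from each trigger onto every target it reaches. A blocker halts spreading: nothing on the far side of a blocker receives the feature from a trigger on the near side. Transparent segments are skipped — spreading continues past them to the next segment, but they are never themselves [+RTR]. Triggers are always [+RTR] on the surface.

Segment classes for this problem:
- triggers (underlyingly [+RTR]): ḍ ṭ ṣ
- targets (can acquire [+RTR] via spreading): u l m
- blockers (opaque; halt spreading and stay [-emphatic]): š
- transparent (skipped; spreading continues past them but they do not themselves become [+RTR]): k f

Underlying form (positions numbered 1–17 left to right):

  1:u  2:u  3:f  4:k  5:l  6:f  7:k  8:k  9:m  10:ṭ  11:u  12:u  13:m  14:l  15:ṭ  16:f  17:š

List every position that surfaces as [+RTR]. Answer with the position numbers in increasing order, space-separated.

From /ṭ/ at 10 leftward: 9 /m/ → [+RTR]; 8 /k/ transparent; 7 /k/ transparent; 6 /f/ transparent; 5 /l/ → [+RTR]; 4 /k/ transparent; 3 /f/ transparent; 2 /u/ → [+RTR]; 1 /u/ → [+RTR]; word edge.
From /ṭ/ at 15 leftward: 14 /l/ → [+RTR]; 13 /m/ → [+RTR]; 12 /u/ → [+RTR]; 11 /u/ → [+RTR]; 10 /ṭ/ is itself a trigger — this domain ends here.

1 2 5 9 10 11 12 13 14 15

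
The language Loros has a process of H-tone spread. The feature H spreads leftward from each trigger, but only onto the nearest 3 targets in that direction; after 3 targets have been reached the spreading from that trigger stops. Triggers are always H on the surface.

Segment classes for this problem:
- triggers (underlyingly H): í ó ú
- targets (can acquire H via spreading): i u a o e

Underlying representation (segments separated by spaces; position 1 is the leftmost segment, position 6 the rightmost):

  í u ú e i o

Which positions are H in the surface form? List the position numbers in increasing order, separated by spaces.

1 2 3

From /í/ at 1 leftward: word edge.
From /ú/ at 3 leftward: 2 /u/ → H; 1 /í/ is itself a trigger — this domain ends here.
Targets with no active source: positions 4 5 6 stay [-high tone].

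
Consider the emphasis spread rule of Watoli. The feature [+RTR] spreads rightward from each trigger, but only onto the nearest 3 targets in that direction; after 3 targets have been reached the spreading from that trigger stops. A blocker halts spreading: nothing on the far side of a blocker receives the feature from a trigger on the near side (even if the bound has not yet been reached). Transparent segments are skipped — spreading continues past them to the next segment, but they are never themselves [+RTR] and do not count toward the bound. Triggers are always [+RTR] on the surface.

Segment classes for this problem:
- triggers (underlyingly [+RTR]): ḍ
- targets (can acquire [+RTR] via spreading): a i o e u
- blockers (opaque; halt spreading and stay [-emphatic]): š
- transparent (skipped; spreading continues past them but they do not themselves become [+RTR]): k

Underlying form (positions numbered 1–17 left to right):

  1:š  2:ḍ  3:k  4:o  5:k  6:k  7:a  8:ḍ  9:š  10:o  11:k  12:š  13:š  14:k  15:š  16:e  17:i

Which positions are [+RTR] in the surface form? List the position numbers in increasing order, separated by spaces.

From /ḍ/ at 2 rightward: 3 /k/ transparent; 4 /o/ → [+RTR]; 5 /k/ transparent; 6 /k/ transparent; 7 /a/ → [+RTR]; 8 /ḍ/ is itself a trigger — this domain ends here.
From /ḍ/ at 8 rightward: 9 /š/ blocks.
Targets with no active source: positions 10 16 17 stay [-emphatic].

2 4 7 8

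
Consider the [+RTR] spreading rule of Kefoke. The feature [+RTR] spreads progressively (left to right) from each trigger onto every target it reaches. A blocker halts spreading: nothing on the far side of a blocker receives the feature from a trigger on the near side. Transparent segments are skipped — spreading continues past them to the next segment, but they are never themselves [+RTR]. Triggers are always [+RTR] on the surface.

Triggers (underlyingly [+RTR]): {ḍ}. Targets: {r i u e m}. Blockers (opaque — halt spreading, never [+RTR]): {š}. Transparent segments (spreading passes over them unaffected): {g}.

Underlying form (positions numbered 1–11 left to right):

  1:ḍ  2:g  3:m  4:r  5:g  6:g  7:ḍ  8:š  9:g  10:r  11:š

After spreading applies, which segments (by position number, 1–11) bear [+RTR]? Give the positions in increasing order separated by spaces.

1 3 4 7

From /ḍ/ at 1 rightward: 2 /g/ transparent; 3 /m/ → [+RTR]; 4 /r/ → [+RTR]; 5 /g/ transparent; 6 /g/ transparent; 7 /ḍ/ is itself a trigger — this domain ends here.
From /ḍ/ at 7 rightward: 8 /š/ blocks.
Target with no active source: position 10 stays [-emphatic].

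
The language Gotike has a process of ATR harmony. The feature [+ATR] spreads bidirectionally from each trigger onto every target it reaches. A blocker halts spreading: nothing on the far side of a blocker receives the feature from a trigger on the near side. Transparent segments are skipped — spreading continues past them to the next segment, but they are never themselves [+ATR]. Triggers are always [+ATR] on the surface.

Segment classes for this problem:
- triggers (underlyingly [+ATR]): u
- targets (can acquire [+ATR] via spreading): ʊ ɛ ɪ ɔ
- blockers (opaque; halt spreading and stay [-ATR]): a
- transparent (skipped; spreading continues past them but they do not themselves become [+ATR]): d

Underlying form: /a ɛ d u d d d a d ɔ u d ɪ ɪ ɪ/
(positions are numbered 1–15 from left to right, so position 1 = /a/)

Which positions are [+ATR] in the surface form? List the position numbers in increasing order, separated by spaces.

2 4 10 11 13 14 15

From /u/ at 4 rightward: 5 /d/ transparent; 6 /d/ transparent; 7 /d/ transparent; 8 /a/ blocks.
From /u/ at 4 leftward: 3 /d/ transparent; 2 /ɛ/ → [+ATR]; 1 /a/ blocks.
From /u/ at 11 rightward: 12 /d/ transparent; 13 /ɪ/ → [+ATR]; 14 /ɪ/ → [+ATR]; 15 /ɪ/ → [+ATR]; word edge.
From /u/ at 11 leftward: 10 /ɔ/ → [+ATR]; 9 /d/ transparent; 8 /a/ blocks.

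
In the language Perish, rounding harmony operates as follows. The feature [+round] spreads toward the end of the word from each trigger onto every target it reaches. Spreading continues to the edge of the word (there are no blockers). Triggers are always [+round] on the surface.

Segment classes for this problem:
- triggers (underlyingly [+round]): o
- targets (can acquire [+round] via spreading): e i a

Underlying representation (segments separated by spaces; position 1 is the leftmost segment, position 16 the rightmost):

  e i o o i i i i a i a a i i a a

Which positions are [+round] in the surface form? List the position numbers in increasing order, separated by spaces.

From /o/ at 3 rightward: 4 /o/ is itself a trigger — this domain ends here.
From /o/ at 4 rightward: 5 /i/ → [+round]; 6 /i/ → [+round]; 7 /i/ → [+round]; 8 /i/ → [+round]; 9 /a/ → [+round]; 10 /i/ → [+round]; 11 /a/ → [+round]; 12 /a/ → [+round]; 13 /i/ → [+round]; 14 /i/ → [+round]; 15 /a/ → [+round]; 16 /a/ → [+round]; word edge.
Targets with no active source: positions 1 2 stay [-round].

3 4 5 6 7 8 9 10 11 12 13 14 15 16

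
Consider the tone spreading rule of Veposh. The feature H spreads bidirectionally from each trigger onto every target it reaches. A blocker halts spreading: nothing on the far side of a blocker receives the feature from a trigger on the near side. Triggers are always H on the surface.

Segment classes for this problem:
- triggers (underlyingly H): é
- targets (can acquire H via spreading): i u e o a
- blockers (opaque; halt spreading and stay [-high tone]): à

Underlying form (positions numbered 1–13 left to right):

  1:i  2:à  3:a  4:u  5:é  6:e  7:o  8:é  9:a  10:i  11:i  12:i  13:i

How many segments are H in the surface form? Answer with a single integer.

From /é/ at 5 rightward: 6 /e/ → H; 7 /o/ → H; 8 /é/ is itself a trigger — this domain ends here.
From /é/ at 5 leftward: 4 /u/ → H; 3 /a/ → H; 2 /à/ blocks.
From /é/ at 8 rightward: 9 /a/ → H; 10 /i/ → H; 11 /i/ → H; 12 /i/ → H; 13 /i/ → H; word edge.
From /é/ at 8 leftward: 7 /o/ → H; 6 /e/ → H; 5 /é/ is itself a trigger — this domain ends here.
Target with no active source: position 1 stays [-high tone].
H positions on the surface: 3 4 5 6 7 8 9 10 11 12 13.

11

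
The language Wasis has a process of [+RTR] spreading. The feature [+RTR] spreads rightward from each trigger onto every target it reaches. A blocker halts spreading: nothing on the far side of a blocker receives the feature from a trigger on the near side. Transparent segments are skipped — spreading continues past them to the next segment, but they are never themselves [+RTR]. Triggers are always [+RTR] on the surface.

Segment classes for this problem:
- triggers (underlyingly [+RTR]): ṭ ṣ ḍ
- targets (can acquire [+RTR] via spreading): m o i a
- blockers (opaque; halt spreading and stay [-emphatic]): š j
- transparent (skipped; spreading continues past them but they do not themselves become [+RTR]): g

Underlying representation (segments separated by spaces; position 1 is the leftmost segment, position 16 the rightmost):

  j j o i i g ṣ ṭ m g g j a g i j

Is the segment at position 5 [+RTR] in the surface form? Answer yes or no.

no

From /ṣ/ at 7 rightward: 8 /ṭ/ is itself a trigger — this domain ends here.
From /ṭ/ at 8 rightward: 9 /m/ → [+RTR]; 10 /g/ transparent; 11 /g/ transparent; 12 /j/ blocks.
Targets with no active source: positions 3 4 5 13 15 stay [-emphatic].
[+RTR] positions on the surface: 7 8 9.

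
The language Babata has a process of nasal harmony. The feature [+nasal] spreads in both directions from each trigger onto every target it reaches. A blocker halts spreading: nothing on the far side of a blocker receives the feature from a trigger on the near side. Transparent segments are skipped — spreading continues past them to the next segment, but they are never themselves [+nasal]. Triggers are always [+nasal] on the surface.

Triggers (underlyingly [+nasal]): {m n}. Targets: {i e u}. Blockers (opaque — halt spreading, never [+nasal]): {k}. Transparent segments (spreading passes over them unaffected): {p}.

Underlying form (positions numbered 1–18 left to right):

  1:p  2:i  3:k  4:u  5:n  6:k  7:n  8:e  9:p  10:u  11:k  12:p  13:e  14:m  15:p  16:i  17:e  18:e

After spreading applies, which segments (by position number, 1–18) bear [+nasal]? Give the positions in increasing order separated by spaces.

From /n/ at 5 rightward: 6 /k/ blocks.
From /n/ at 5 leftward: 4 /u/ → [+nasal]; 3 /k/ blocks.
From /n/ at 7 rightward: 8 /e/ → [+nasal]; 9 /p/ transparent; 10 /u/ → [+nasal]; 11 /k/ blocks.
From /n/ at 7 leftward: 6 /k/ blocks.
From /m/ at 14 rightward: 15 /p/ transparent; 16 /i/ → [+nasal]; 17 /e/ → [+nasal]; 18 /e/ → [+nasal]; word edge.
From /m/ at 14 leftward: 13 /e/ → [+nasal]; 12 /p/ transparent; 11 /k/ blocks.
Target with no active source: position 2 stays [-nasal].

4 5 7 8 10 13 14 16 17 18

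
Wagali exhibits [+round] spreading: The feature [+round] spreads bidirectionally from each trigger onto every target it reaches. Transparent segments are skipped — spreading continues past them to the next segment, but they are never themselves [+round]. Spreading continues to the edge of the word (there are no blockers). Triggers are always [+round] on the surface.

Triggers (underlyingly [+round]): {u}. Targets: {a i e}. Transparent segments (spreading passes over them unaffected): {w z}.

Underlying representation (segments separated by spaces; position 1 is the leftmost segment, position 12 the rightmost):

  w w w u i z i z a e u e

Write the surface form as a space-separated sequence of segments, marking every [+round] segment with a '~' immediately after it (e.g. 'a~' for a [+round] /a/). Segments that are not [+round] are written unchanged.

w w w u~ i~ z i~ z a~ e~ u~ e~

From /u/ at 4 rightward: 5 /i/ → [+round]; 6 /z/ transparent; 7 /i/ → [+round]; 8 /z/ transparent; 9 /a/ → [+round]; 10 /e/ → [+round]; 11 /u/ is itself a trigger — this domain ends here.
From /u/ at 4 leftward: 3 /w/ transparent; 2 /w/ transparent; 1 /w/ transparent; word edge.
From /u/ at 11 rightward: 12 /e/ → [+round]; word edge.
From /u/ at 11 leftward: 10 /e/ → [+round]; 9 /a/ → [+round]; 8 /z/ transparent; 7 /i/ → [+round]; 6 /z/ transparent; 5 /i/ → [+round]; 4 /u/ is itself a trigger — this domain ends here.
[+round] positions on the surface: 4 5 7 9 10 11 12.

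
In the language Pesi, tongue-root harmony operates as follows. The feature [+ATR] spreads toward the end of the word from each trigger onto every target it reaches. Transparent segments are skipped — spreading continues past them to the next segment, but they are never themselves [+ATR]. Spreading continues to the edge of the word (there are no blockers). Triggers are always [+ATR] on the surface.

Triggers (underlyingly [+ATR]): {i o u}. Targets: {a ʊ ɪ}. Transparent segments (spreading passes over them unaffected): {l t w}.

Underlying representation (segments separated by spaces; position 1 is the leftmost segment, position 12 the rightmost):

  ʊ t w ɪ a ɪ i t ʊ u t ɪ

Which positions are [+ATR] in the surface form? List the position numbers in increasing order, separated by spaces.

7 9 10 12

From /i/ at 7 rightward: 8 /t/ transparent; 9 /ʊ/ → [+ATR]; 10 /u/ is itself a trigger — this domain ends here.
From /u/ at 10 rightward: 11 /t/ transparent; 12 /ɪ/ → [+ATR]; word edge.
Targets with no active source: positions 1 4 5 6 stay [-ATR].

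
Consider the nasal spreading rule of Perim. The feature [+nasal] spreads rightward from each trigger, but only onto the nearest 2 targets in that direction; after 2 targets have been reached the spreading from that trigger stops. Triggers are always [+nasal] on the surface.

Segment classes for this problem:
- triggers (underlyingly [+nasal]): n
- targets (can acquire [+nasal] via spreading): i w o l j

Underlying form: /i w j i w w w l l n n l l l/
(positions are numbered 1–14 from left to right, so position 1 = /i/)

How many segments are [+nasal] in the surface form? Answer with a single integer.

4

From /n/ at 10 rightward: 11 /n/ is itself a trigger — this domain ends here.
From /n/ at 11 rightward: 12 /l/ → [+nasal]; 13 /l/ → [+nasal]; bound reached.
Targets with no active source: positions 1 2 3 4 5 6 7 8 9 14 stay [-nasal].
[+nasal] positions on the surface: 10 11 12 13.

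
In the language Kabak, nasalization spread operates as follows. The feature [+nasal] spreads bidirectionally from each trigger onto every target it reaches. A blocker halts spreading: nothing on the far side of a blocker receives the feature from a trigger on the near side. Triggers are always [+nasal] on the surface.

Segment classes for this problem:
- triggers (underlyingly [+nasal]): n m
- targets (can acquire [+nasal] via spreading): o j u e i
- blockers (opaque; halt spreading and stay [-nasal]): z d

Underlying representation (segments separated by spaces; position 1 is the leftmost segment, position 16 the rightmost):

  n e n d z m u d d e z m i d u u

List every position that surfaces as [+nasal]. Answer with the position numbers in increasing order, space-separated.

From /n/ at 1 rightward: 2 /e/ → [+nasal]; 3 /n/ is itself a trigger — this domain ends here.
From /n/ at 1 leftward: word edge.
From /n/ at 3 rightward: 4 /d/ blocks.
From /n/ at 3 leftward: 2 /e/ → [+nasal]; 1 /n/ is itself a trigger — this domain ends here.
From /m/ at 6 rightward: 7 /u/ → [+nasal]; 8 /d/ blocks.
From /m/ at 6 leftward: 5 /z/ blocks.
From /m/ at 12 rightward: 13 /i/ → [+nasal]; 14 /d/ blocks.
From /m/ at 12 leftward: 11 /z/ blocks.
Targets with no active source: positions 10 15 16 stay [-nasal].

1 2 3 6 7 12 13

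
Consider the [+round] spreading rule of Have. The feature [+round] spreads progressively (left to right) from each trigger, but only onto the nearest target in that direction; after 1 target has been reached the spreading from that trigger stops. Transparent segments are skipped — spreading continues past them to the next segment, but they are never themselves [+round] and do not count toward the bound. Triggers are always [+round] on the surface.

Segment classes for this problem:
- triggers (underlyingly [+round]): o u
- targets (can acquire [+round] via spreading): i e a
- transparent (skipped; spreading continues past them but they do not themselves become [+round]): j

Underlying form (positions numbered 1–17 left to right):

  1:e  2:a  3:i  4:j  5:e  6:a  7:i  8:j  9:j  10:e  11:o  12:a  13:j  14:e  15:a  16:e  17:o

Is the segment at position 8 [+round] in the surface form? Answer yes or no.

no

From /o/ at 11 rightward: 12 /a/ → [+round]; bound reached.
From /o/ at 17 rightward: word edge.
Targets with no active source: positions 1 2 3 5 6 7 10 14 15 16 stay [-round].
[+round] positions on the surface: 11 12 17.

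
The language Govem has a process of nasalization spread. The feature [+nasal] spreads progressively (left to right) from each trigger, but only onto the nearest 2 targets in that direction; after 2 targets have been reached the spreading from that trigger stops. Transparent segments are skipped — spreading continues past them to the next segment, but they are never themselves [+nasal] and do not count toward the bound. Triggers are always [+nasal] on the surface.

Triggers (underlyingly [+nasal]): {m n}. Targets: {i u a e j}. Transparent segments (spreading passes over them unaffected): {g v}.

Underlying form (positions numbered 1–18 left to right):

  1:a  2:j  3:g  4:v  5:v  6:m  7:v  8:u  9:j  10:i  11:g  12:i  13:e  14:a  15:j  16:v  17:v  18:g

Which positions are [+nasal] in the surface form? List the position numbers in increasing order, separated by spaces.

6 8 9

From /m/ at 6 rightward: 7 /v/ transparent; 8 /u/ → [+nasal]; 9 /j/ → [+nasal]; bound reached.
Targets with no active source: positions 1 2 10 12 13 14 15 stay [-nasal].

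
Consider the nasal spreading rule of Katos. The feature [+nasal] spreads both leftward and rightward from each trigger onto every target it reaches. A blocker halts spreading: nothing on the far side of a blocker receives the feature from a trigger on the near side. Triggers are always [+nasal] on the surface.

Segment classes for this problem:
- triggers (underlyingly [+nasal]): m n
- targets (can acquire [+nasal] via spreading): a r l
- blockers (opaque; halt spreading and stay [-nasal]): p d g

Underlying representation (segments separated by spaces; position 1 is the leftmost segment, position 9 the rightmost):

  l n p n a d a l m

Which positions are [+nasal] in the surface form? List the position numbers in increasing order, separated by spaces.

1 2 4 5 7 8 9

From /n/ at 2 rightward: 3 /p/ blocks.
From /n/ at 2 leftward: 1 /l/ → [+nasal]; word edge.
From /n/ at 4 rightward: 5 /a/ → [+nasal]; 6 /d/ blocks.
From /n/ at 4 leftward: 3 /p/ blocks.
From /m/ at 9 rightward: word edge.
From /m/ at 9 leftward: 8 /l/ → [+nasal]; 7 /a/ → [+nasal]; 6 /d/ blocks.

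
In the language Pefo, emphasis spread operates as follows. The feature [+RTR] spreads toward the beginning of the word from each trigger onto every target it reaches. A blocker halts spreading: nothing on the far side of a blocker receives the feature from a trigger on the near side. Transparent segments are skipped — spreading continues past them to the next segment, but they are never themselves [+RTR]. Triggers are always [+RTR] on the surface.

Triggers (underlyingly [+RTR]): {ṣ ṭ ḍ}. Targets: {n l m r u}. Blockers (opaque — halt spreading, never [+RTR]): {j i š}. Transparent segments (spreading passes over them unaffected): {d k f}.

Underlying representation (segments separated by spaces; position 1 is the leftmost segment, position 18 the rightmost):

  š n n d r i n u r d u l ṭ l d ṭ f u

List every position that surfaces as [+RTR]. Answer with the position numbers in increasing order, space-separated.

From /ṭ/ at 13 leftward: 12 /l/ → [+RTR]; 11 /u/ → [+RTR]; 10 /d/ transparent; 9 /r/ → [+RTR]; 8 /u/ → [+RTR]; 7 /n/ → [+RTR]; 6 /i/ blocks.
From /ṭ/ at 16 leftward: 15 /d/ transparent; 14 /l/ → [+RTR]; 13 /ṭ/ is itself a trigger — this domain ends here.
Targets with no active source: positions 2 3 5 18 stay [-emphatic].

7 8 9 11 12 13 14 16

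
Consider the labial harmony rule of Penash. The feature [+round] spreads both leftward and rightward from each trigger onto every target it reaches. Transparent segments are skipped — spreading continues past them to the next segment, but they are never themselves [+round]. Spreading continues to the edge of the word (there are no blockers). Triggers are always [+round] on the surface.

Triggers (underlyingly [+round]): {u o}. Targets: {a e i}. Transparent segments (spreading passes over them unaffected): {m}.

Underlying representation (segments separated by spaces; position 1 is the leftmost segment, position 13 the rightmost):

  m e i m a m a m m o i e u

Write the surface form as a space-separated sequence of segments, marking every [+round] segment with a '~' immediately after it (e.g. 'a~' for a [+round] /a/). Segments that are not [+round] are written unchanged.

m e~ i~ m a~ m a~ m m o~ i~ e~ u~

From /o/ at 10 rightward: 11 /i/ → [+round]; 12 /e/ → [+round]; 13 /u/ is itself a trigger — this domain ends here.
From /o/ at 10 leftward: 9 /m/ transparent; 8 /m/ transparent; 7 /a/ → [+round]; 6 /m/ transparent; 5 /a/ → [+round]; 4 /m/ transparent; 3 /i/ → [+round]; 2 /e/ → [+round]; 1 /m/ transparent; word edge.
From /u/ at 13 rightward: word edge.
From /u/ at 13 leftward: 12 /e/ → [+round]; 11 /i/ → [+round]; 10 /o/ is itself a trigger — this domain ends here.
[+round] positions on the surface: 2 3 5 7 10 11 12 13.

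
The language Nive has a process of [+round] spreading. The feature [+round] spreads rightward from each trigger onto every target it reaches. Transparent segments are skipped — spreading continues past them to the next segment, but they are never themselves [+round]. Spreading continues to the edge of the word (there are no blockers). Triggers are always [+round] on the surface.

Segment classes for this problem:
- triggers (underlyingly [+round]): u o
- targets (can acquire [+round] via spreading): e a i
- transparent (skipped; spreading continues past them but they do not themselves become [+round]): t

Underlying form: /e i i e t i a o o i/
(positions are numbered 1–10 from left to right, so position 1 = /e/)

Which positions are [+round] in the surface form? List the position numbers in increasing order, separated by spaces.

8 9 10

From /o/ at 8 rightward: 9 /o/ is itself a trigger — this domain ends here.
From /o/ at 9 rightward: 10 /i/ → [+round]; word edge.
Targets with no active source: positions 1 2 3 4 6 7 stay [-round].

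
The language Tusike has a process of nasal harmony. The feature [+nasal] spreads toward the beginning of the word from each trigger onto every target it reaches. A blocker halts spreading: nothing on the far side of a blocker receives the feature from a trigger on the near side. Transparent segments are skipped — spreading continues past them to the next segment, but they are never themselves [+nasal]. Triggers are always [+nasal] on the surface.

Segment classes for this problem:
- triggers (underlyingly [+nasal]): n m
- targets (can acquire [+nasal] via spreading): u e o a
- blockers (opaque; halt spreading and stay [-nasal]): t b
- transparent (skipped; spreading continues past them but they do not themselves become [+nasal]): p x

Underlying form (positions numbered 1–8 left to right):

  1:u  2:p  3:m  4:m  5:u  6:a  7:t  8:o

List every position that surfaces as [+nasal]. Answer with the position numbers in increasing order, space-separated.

From /m/ at 3 leftward: 2 /p/ transparent; 1 /u/ → [+nasal]; word edge.
From /m/ at 4 leftward: 3 /m/ is itself a trigger — this domain ends here.
Targets with no active source: positions 5 6 8 stay [-nasal].

1 3 4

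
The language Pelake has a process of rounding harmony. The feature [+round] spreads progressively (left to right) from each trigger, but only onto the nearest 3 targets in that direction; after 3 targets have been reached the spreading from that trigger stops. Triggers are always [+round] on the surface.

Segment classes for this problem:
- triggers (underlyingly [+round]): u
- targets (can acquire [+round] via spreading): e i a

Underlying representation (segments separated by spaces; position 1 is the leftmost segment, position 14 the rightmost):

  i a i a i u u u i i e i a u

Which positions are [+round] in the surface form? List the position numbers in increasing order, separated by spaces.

From /u/ at 6 rightward: 7 /u/ is itself a trigger — this domain ends here.
From /u/ at 7 rightward: 8 /u/ is itself a trigger — this domain ends here.
From /u/ at 8 rightward: 9 /i/ → [+round]; 10 /i/ → [+round]; 11 /e/ → [+round]; bound reached.
From /u/ at 14 rightward: word edge.
Targets with no active source: positions 1 2 3 4 5 12 13 stay [-round].

6 7 8 9 10 11 14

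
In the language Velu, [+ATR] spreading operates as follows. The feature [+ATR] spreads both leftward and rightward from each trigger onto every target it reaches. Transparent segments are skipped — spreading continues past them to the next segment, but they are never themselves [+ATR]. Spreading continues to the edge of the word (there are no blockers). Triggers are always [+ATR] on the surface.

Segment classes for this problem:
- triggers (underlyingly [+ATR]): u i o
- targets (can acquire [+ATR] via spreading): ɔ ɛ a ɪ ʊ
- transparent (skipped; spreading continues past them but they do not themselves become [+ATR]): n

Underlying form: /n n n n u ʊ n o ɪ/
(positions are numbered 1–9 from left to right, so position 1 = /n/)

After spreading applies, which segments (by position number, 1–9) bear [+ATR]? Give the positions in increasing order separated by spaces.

From /u/ at 5 rightward: 6 /ʊ/ → [+ATR]; 7 /n/ transparent; 8 /o/ is itself a trigger — this domain ends here.
From /u/ at 5 leftward: 4 /n/ transparent; 3 /n/ transparent; 2 /n/ transparent; 1 /n/ transparent; word edge.
From /o/ at 8 rightward: 9 /ɪ/ → [+ATR]; word edge.
From /o/ at 8 leftward: 7 /n/ transparent; 6 /ʊ/ → [+ATR]; 5 /u/ is itself a trigger — this domain ends here.

5 6 8 9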